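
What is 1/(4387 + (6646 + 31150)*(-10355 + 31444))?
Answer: 1/797084231 ≈ 1.2546e-9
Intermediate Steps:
1/(4387 + (6646 + 31150)*(-10355 + 31444)) = 1/(4387 + 37796*21089) = 1/(4387 + 797079844) = 1/797084231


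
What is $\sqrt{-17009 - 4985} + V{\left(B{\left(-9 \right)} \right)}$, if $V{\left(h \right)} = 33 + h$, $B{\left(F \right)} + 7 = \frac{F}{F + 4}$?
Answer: $\frac{139}{5} + i \sqrt{21994} \approx 27.8 + 148.3 i$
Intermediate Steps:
$B{\left(F \right)} = -7 + \frac{F}{4 + F}$ ($B{\left(F \right)} = -7 + \frac{F}{F + 4} = -7 + \frac{F}{4 + F}$)
$\sqrt{-17009 - 4985} + V{\left(B{\left(-9 \right)} \right)} = \sqrt{-17009 - 4985} + \left(33 + \frac{2 \left(-14 - -27\right)}{4 - 9}\right) = \sqrt{-21994} + \left(33 + \frac{2 \left(-14 + 27\right)}{-5}\right) = i \sqrt{21994} + \left(33 + 2 \left(- \frac{1}{5}\right) 13\right) = i \sqrt{21994} + \left(33 - \frac{26}{5}\right) = i \sqrt{21994} + \frac{139}{5} = \frac{139}{5} + i \sqrt{21994}$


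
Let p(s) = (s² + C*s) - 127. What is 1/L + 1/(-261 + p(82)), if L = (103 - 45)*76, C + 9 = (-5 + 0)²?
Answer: 1507/4214048 ≈ 0.00035761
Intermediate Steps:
C = 16 (C = -9 + (-5 + 0)² = -9 + (-5)² = -9 + 25 = 16)
p(s) = -127 + s² + 16*s (p(s) = (s² + 16*s) - 127 = -127 + s² + 16*s)
L = 4408 (L = 58*76 = 4408)
1/L + 1/(-261 + p(82)) = 1/4408 + 1/(-261 + (-127 + 82² + 16*82)) = 1/4408 + 1/(-261 + (-127 + 6724 + 1312)) = 1/4408 + 1/(-261 + 7909) = 1/4408 + 1/7648 = 1507/4214048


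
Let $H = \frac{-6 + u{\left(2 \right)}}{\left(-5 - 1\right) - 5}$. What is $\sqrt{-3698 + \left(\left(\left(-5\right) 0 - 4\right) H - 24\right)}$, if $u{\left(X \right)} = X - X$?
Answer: $\frac{i \sqrt{450626}}{11} \approx 61.026 i$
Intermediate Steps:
$u{\left(X \right)} = 0$
$H = \frac{6}{11}$ ($H = \frac{-6 + 0}{\left(-5 - 1\right) - 5} = - \frac{6}{-6 - 5} = - \frac{6}{-11} = \left(-6\right) \left(- \frac{1}{11}\right) = \frac{6}{11} \approx 0.54545$)
$\sqrt{-3698 + \left(\left(\left(-5\right) 0 - 4\right) H - 24\right)} = \sqrt{-3698 - \left(24 - \left(\left(-5\right) 0 - 4\right) \frac{6}{11}\right)} = \sqrt{-3698 - \left(24 - \left(0 - 4\right) \frac{6}{11}\right)} = \sqrt{-3698 - \frac{288}{11}} = \sqrt{- \frac{40966}{11}} = \frac{i \sqrt{450626}}{11}$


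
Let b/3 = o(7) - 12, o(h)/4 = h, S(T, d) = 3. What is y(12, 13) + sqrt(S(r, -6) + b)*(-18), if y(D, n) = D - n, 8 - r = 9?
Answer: -1 - 18*sqrt(51) ≈ -129.55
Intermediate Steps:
r = -1 (r = 8 - 1*9 = 8 - 9 = -1)
o(h) = 4*h
b = 48 (b = 3*(4*7 - 12) = 3*(28 - 12) = 3*16 = 48)
y(12, 13) + sqrt(S(r, -6) + b)*(-18) = (12 - 1*13) + sqrt(3 + 48)*(-18) = (12 - 13) + sqrt(51)*(-18) = -1 - 18*sqrt(51)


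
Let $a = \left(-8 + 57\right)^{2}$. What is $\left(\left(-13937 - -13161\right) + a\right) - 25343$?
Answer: $-23718$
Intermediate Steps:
$a = 2401$ ($a = 49^{2} = 2401$)
$\left(\left(-13937 - -13161\right) + a\right) - 25343 = \left(\left(-13937 - -13161\right) + 2401\right) - 25343 = \left(\left(-13937 + 13161\right) + 2401\right) - 25343 = \left(-776 + 2401\right) - 25343 = 1625 - 25343 = -23718$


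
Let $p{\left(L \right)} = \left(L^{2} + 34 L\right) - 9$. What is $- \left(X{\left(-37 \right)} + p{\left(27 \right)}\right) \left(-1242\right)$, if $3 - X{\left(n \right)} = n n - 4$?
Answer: $342792$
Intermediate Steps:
$p{\left(L \right)} = -9 + L^{2} + 34 L$
$X{\left(n \right)} = 7 - n^{2}$ ($X{\left(n \right)} = 3 - \left(n n - 4\right) = 3 - \left(n^{2} - 4\right) = 3 - \left(-4 + n^{2}\right) = 7 - n^{2}$)
$- \left(X{\left(-37 \right)} + p{\left(27 \right)}\right) \left(-1242\right) = - \left(\left(7 - \left(-37\right)^{2}\right) + \left(-9 + 27^{2} + 34 \cdot 27\right)\right) \left(-1242\right) = - \left(\left(7 - 1369\right) + \left(-9 + 729 + 918\right)\right) \left(-1242\right) = - \left(\left(7 - 1369\right) + 1638\right) \left(-1242\right) = - \left(-1362 + 1638\right) \left(-1242\right) = - 276 \left(-1242\right) = \left(-1\right) \left(-342792\right) = 342792$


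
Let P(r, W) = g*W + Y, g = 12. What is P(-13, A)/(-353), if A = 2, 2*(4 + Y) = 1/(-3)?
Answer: -119/2118 ≈ -0.056185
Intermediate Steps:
Y = -25/6 (Y = -4 + (½)/(-3) = -4 + (½)*(-⅓) = -4 - ⅙ = -25/6 ≈ -4.1667)
P(r, W) = -25/6 + 12*W (P(r, W) = 12*W - 25/6 = -25/6 + 12*W)
P(-13, A)/(-353) = (-25/6 + 12*2)/(-353) = -(-25/6 + 24)/353 = -1/353*119/6 = -119/2118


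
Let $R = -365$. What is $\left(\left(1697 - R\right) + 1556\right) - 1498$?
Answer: $2120$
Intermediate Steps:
$\left(\left(1697 - R\right) + 1556\right) - 1498 = \left(\left(1697 - -365\right) + 1556\right) - 1498 = \left(\left(1697 + 365\right) + 1556\right) - 1498 = \left(2062 + 1556\right) - 1498 = 3618 - 1498 = 2120$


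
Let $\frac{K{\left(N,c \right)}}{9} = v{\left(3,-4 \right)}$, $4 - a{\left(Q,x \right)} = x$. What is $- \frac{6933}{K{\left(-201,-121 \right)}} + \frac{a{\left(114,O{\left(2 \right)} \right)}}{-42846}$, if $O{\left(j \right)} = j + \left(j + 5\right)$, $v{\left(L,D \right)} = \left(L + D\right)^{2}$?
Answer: $- \frac{11001899}{14282} \approx -770.33$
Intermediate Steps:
$v{\left(L,D \right)} = \left(D + L\right)^{2}$
$O{\left(j \right)} = 5 + 2 j$ ($O{\left(j \right)} = j + \left(5 + j\right) = 5 + 2 j$)
$a{\left(Q,x \right)} = 4 - x$
$K{\left(N,c \right)} = 9$ ($K{\left(N,c \right)} = 9 \left(-4 + 3\right)^{2} = 9 \left(-1\right)^{2} = 9 \cdot 1 = 9$)
$- \frac{6933}{K{\left(-201,-121 \right)}} + \frac{a{\left(114,O{\left(2 \right)} \right)}}{-42846} = - \frac{6933}{9} + \frac{4 - \left(5 + 2 \cdot 2\right)}{-42846} = \left(-6933\right) \frac{1}{9} + \left(4 - \left(5 + 4\right)\right) \left(- \frac{1}{42846}\right) = - \frac{2311}{3} + \left(4 - 9\right) \left(- \frac{1}{42846}\right) = - \frac{2311}{3} - - \frac{5}{42846} = - \frac{2311}{3} + \frac{5}{42846} = - \frac{11001899}{14282}$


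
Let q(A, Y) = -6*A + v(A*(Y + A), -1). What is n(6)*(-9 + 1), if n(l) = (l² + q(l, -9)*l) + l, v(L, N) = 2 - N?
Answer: 1248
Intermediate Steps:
q(A, Y) = 3 - 6*A (q(A, Y) = -6*A + (2 - 1*(-1)) = -6*A + (2 + 1) = -6*A + 3 = 3 - 6*A)
n(l) = l + l² + l*(3 - 6*l) (n(l) = (l² + (3 - 6*l)*l) + l = (l² + l*(3 - 6*l)) + l = l + l² + l*(3 - 6*l))
n(6)*(-9 + 1) = (6*(4 - 5*6))*(-9 + 1) = (6*(4 - 30))*(-8) = (6*(-26))*(-8) = -156*(-8) = 1248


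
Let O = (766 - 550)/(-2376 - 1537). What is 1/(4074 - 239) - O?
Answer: 64021/1154335 ≈ 0.055461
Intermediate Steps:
O = -216/3913 (O = 216/(-3913) = 216*(-1/3913) = -216/3913 ≈ -0.055201)
1/(4074 - 239) - O = 1/(4074 - 239) - 1*(-216/3913) = 1/3835 + 216/3913 = 64021/1154335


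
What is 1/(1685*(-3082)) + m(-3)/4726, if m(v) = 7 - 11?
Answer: -10388703/12271460710 ≈ -0.00084657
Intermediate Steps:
m(v) = -4
1/(1685*(-3082)) + m(-3)/4726 = 1/(1685*(-3082)) - 4/4726 = (1/1685)*(-1/3082) - 4*1/4726 = -1/5193170 - 2/2363 = -10388703/12271460710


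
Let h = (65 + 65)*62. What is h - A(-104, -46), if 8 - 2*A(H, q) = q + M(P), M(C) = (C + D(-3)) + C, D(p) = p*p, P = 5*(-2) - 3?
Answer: 16049/2 ≈ 8024.5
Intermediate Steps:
P = -13 (P = -10 - 3 = -13)
D(p) = p²
M(C) = 9 + 2*C (M(C) = (C + (-3)²) + C = (C + 9) + C = (9 + C) + C = 9 + 2*C)
h = 8060 (h = 130*62 = 8060)
A(H, q) = 25/2 - q/2 (A(H, q) = 4 - (q + (9 + 2*(-13)))/2 = 4 - (q + (9 - 26))/2 = 4 - (q - 17)/2 = 4 - (-17 + q)/2 = 4 + (17/2 - q/2) = 25/2 - q/2)
h - A(-104, -46) = 8060 - (25/2 - ½*(-46)) = 8060 - (25/2 + 23) = 8060 - 1*71/2 = 8060 - 71/2 = 16049/2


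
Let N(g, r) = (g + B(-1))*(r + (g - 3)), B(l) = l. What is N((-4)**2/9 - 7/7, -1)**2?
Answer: 3364/6561 ≈ 0.51273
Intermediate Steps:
N(g, r) = (-1 + g)*(-3 + g + r) (N(g, r) = (g - 1)*(r + (g - 3)) = (-1 + g)*(r + (-3 + g)) = (-1 + g)*(-3 + g + r))
N((-4)**2/9 - 7/7, -1)**2 = (3 + ((-4)**2/9 - 7/7)**2 - 1*(-1) - 4*((-4)**2/9 - 7/7) + ((-4)**2/9 - 7/7)*(-1))**2 = (3 + (16*(1/9) - 7*1/7)**2 + 1 - 4*(16*(1/9) - 7*1/7) + (16*(1/9) - 7*1/7)*(-1))**2 = (3 + (16/9 - 1)**2 + 1 - 4*(16/9 - 1) + (16/9 - 1)*(-1))**2 = (3 + (7/9)**2 + 1 - 4*7/9 + (7/9)*(-1))**2 = (3 + 49/81 + 1 - 28/9 - 7/9)**2 = (58/81)**2 = 3364/6561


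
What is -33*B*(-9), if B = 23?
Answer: 6831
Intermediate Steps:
-33*B*(-9) = -33*23*(-9) = -759*(-9) = 6831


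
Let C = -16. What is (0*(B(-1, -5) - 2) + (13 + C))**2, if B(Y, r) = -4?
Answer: 9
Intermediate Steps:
(0*(B(-1, -5) - 2) + (13 + C))**2 = (0*(-4 - 2) + (13 - 16))**2 = (0*(-6) - 3)**2 = (0 - 3)**2 = (-3)**2 = 9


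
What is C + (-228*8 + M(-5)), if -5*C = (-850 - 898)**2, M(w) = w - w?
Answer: -3064624/5 ≈ -6.1293e+5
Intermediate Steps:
M(w) = 0
C = -3055504/5 (C = -(-850 - 898)**2/5 = -1/5*(-1748)**2 = -1/5*3055504 = -3055504/5 ≈ -6.1110e+5)
C + (-228*8 + M(-5)) = -3055504/5 + (-228*8 + 0) = -3055504/5 + (-1824 + 0) = -3055504/5 - 1824 = -3064624/5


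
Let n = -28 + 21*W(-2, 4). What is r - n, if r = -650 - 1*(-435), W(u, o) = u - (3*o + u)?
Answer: 65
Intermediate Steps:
W(u, o) = -3*o (W(u, o) = u - (u + 3*o) = u + (-u - 3*o) = -3*o)
n = -280 (n = -28 + 21*(-3*4) = -28 + 21*(-12) = -28 - 252 = -280)
r = -215 (r = -650 + 435 = -215)
r - n = -215 - 1*(-280) = -215 + 280 = 65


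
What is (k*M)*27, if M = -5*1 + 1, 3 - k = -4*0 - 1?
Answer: -432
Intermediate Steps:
k = 4 (k = 3 - (-4*0 - 1) = 3 - (0 - 1) = 3 - 1*(-1) = 3 + 1 = 4)
M = -4 (M = -5 + 1 = -4)
(k*M)*27 = (4*(-4))*27 = -16*27 = -432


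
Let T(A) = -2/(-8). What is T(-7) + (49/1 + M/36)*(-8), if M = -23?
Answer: -13919/36 ≈ -386.64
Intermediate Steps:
T(A) = ¼ (T(A) = -2*(-⅛) = ¼)
T(-7) + (49/1 + M/36)*(-8) = ¼ + (49/1 - 23/36)*(-8) = ¼ + (49*1 - 23*1/36)*(-8) = ¼ + (49 - 23/36)*(-8) = ¼ + (1741/36)*(-8) = ¼ - 3482/9 = -13919/36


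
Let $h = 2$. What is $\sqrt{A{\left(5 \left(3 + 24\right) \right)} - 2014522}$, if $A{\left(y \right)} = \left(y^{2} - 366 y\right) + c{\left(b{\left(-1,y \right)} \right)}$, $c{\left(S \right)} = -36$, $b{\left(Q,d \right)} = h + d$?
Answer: $i \sqrt{2045743} \approx 1430.3 i$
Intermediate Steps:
$b{\left(Q,d \right)} = 2 + d$
$A{\left(y \right)} = -36 + y^{2} - 366 y$ ($A{\left(y \right)} = \left(y^{2} - 366 y\right) - 36 = -36 + y^{2} - 366 y$)
$\sqrt{A{\left(5 \left(3 + 24\right) \right)} - 2014522} = \sqrt{\left(-36 + \left(5 \left(3 + 24\right)\right)^{2} - 366 \cdot 5 \left(3 + 24\right)\right) - 2014522} = \sqrt{\left(-36 + \left(5 \cdot 27\right)^{2} - 366 \cdot 5 \cdot 27\right) - 2014522} = \sqrt{\left(-36 + 135^{2} - 49410\right) - 2014522} = \sqrt{\left(-36 + 18225 - 49410\right) - 2014522} = \sqrt{-31221 - 2014522} = \sqrt{-2045743} = i \sqrt{2045743}$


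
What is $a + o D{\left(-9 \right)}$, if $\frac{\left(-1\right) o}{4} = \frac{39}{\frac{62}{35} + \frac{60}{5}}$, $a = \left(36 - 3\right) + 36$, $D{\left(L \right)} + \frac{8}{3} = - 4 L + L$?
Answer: $- \frac{49801}{241} \approx -206.64$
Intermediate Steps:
$D{\left(L \right)} = - \frac{8}{3} - 3 L$ ($D{\left(L \right)} = - \frac{8}{3} + \left(- 4 L + L\right) = - \frac{8}{3} - 3 L$)
$a = 69$ ($a = 33 + 36 = 69$)
$o = - \frac{2730}{241}$ ($o = - 4 \frac{39}{\frac{62}{35} + \frac{60}{5}} = - 4 \frac{39}{62 \cdot \frac{1}{35} + 60 \cdot \frac{1}{5}} = - 4 \frac{39}{\frac{62}{35} + 12} = - 4 \frac{39}{\frac{482}{35}} = - 4 \cdot 39 \cdot \frac{35}{482} = \left(-4\right) \frac{1365}{482} = - \frac{2730}{241} \approx -11.328$)
$a + o D{\left(-9 \right)} = 69 - \frac{2730 \left(- \frac{8}{3} - -27\right)}{241} = 69 - \frac{2730 \left(- \frac{8}{3} + 27\right)}{241} = 69 - \frac{66430}{241} = - \frac{49801}{241}$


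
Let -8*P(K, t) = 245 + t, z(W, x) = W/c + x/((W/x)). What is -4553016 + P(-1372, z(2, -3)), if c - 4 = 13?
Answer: -1238428839/272 ≈ -4.5530e+6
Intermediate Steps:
c = 17 (c = 4 + 13 = 17)
z(W, x) = W/17 + x**2/W (z(W, x) = W/17 + x/((W/x)) = W*(1/17) + x*(x/W) = W/17 + x**2/W)
P(K, t) = -245/8 - t/8 (P(K, t) = -(245 + t)/8 = -245/8 - t/8)
-4553016 + P(-1372, z(2, -3)) = -4553016 + (-245/8 - ((1/17)*2 + (-3)**2/2)/8) = -4553016 + (-245/8 - (2/17 + (1/2)*9)/8) = -4553016 + (-245/8 - (2/17 + 9/2)/8) = -4553016 + (-245/8 - 1/8*157/34) = -4553016 + (-245/8 - 157/272) = -4553016 - 8487/272 = -1238428839/272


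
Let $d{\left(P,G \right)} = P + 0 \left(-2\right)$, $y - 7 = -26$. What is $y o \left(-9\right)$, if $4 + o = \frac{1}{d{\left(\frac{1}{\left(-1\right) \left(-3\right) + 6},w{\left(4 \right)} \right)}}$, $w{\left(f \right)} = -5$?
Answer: $855$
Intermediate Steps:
$y = -19$ ($y = 7 - 26 = -19$)
$d{\left(P,G \right)} = P$ ($d{\left(P,G \right)} = P + 0 = P$)
$o = 5$ ($o = -4 + \frac{1}{\frac{1}{\left(-1\right) \left(-3\right) + 6}} = -4 + \frac{1}{\frac{1}{3 + 6}} = -4 + \frac{1}{\frac{1}{9}} = -4 + 9 = 5$)
$y o \left(-9\right) = \left(-19\right) 5 \left(-9\right) = \left(-95\right) \left(-9\right) = 855$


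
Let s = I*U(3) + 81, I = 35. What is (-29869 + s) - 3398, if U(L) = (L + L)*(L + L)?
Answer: -31926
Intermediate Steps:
U(L) = 4*L² (U(L) = (2*L)*(2*L) = 4*L²)
s = 1341 (s = 35*(4*3²) + 81 = 35*(4*9) + 81 = 35*36 + 81 = 1260 + 81 = 1341)
(-29869 + s) - 3398 = (-29869 + 1341) - 3398 = -28528 - 3398 = -31926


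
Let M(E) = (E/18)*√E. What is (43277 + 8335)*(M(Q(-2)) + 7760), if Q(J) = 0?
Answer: 400509120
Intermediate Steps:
M(E) = E^(3/2)/18 (M(E) = (E*(1/18))*√E = (E/18)*√E = E^(3/2)/18)
(43277 + 8335)*(M(Q(-2)) + 7760) = (43277 + 8335)*(0^(3/2)/18 + 7760) = 51612*((1/18)*0 + 7760) = 51612*(0 + 7760) = 51612*7760 = 400509120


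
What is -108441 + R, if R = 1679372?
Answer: 1570931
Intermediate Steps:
-108441 + R = -108441 + 1679372 = 1570931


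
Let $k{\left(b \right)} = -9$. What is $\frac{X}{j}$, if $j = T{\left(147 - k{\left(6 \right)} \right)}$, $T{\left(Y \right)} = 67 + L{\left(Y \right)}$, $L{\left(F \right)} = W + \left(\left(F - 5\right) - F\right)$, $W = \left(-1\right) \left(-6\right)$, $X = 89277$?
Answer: $\frac{89277}{68} \approx 1312.9$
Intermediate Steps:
$W = 6$
$L{\left(F \right)} = 1$ ($L{\left(F \right)} = 6 + \left(\left(F - 5\right) - F\right) = 6 + \left(\left(-5 + F\right) - F\right) = 6 - 5 = 1$)
$T{\left(Y \right)} = 68$ ($T{\left(Y \right)} = 67 + 1 = 68$)
$j = 68$
$\frac{X}{j} = \frac{89277}{68}$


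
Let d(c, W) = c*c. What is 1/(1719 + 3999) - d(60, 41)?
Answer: -20584799/5718 ≈ -3600.0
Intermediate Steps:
d(c, W) = c**2
1/(1719 + 3999) - d(60, 41) = 1/(1719 + 3999) - 1*60**2 = 1/5718 - 1*3600 = 1/5718 - 3600 = -20584799/5718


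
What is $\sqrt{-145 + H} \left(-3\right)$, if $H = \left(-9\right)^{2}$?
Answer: $- 24 i \approx - 24.0 i$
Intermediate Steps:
$H = 81$
$\sqrt{-145 + H} \left(-3\right) = \sqrt{-145 + 81} \left(-3\right) = \sqrt{-64} \left(-3\right) = 8 i \left(-3\right) = - 24 i$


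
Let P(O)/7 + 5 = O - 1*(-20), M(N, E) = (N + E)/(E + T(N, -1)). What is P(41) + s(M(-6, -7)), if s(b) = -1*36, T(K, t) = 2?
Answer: 356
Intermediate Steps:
M(N, E) = (E + N)/(2 + E) (M(N, E) = (N + E)/(E + 2) = (E + N)/(2 + E))
s(b) = -36
P(O) = 105 + 7*O (P(O) = -35 + 7*(O - 1*(-20)) = -35 + 7*(O + 20) = -35 + 7*(20 + O) = -35 + (140 + 7*O) = 105 + 7*O)
P(41) + s(M(-6, -7)) = (105 + 7*41) - 36 = (105 + 287) - 36 = 392 - 36 = 356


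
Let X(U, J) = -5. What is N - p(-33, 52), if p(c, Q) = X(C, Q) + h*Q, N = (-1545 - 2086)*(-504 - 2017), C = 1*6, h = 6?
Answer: 9153444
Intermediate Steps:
C = 6
N = 9153751 (N = -3631*(-2521) = 9153751)
p(c, Q) = -5 + 6*Q
N - p(-33, 52) = 9153751 - (-5 + 6*52) = 9153751 - (-5 + 312) = 9153751 - 1*307 = 9153751 - 307 = 9153444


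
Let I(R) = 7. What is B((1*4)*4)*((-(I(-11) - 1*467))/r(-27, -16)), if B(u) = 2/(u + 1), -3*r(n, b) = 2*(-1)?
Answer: 1380/17 ≈ 81.177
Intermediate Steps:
r(n, b) = 2/3 (r(n, b) = -2*(-1)/3 = -1/3*(-2) = 2/3)
B(u) = 2/(1 + u)
B((1*4)*4)*((-(I(-11) - 1*467))/r(-27, -16)) = (2/(1 + (1*4)*4))*((-(7 - 1*467))/(2/3)) = (2/(1 + 4*4))*(-(7 - 467)*(3/2)) = (2/(1 + 16))*(-1*(-460)*(3/2)) = (2/17)*(460*(3/2)) = (2*(1/17))*690 = (2/17)*690 = 1380/17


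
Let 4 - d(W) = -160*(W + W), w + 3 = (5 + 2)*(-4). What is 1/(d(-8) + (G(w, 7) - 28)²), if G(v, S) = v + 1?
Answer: 1/808 ≈ 0.0012376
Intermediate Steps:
w = -31 (w = -3 + (5 + 2)*(-4) = -3 + 7*(-4) = -3 - 28 = -31)
G(v, S) = 1 + v
d(W) = 4 + 320*W (d(W) = 4 - (-160)*(W + W) = 4 - (-160)*2*W = 4 - (-320)*W = 4 + 320*W)
1/(d(-8) + (G(w, 7) - 28)²) = 1/((4 + 320*(-8)) + ((1 - 31) - 28)²) = 1/((4 - 2560) + (-30 - 28)²) = 1/(-2556 + (-58)²) = 1/(-2556 + 3364) = 1/808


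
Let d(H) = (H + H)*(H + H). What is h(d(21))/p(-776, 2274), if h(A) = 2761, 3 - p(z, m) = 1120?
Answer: -2761/1117 ≈ -2.4718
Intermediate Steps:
p(z, m) = -1117 (p(z, m) = 3 - 1*1120 = 3 - 1120 = -1117)
d(H) = 4*H² (d(H) = (2*H)*(2*H) = 4*H²)
h(d(21))/p(-776, 2274) = 2761/(-1117) = 2761*(-1/1117) = -2761/1117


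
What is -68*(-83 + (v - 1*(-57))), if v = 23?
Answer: 204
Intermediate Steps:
-68*(-83 + (v - 1*(-57))) = -68*(-83 + (23 - 1*(-57))) = -68*(-83 + (23 + 57)) = -68*(-83 + 80) = -68*(-3) = 204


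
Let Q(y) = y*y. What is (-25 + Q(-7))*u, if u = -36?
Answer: -864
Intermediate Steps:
Q(y) = y²
(-25 + Q(-7))*u = (-25 + (-7)²)*(-36) = (-25 + 49)*(-36) = 24*(-36) = -864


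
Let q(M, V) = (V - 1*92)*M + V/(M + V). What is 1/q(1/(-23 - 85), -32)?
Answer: 93339/200479 ≈ 0.46558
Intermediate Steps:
q(M, V) = M*(-92 + V) + V/(M + V) (q(M, V) = (V - 92)*M + V/(M + V) = (-92 + V)*M + V/(M + V) = M*(-92 + V) + V/(M + V))
1/q(1/(-23 - 85), -32) = 1/((-32 - 92/(-23 - 85)**2 + (-32)**2/(-23 - 85) - 32/(-23 - 85)**2 - 92*(-32)/(-23 - 85))/(1/(-23 - 85) - 32)) = 1/((-32 - 92*(1/(-108))**2 + 1024/(-108) - 32*(1/(-108))**2 - 92*(-32)/(-108))/(1/(-108) - 32)) = 1/((-32 - 92*(-1/108)**2 - 1/108*1024 - 32*(-1/108)**2 - 92*(-1/108)*(-32))/(-1/108 - 32)) = 1/((-32 - 92*1/11664 - 256/27 - 32*1/11664 - 736/27)/(-3457/108)) = 1/(-108*(-32 - 23/2916 - 256/27 - 2/729 - 736/27)/3457) = 1/(-108/3457*(-200479/2916)) = 1/(200479/93339) = 93339/200479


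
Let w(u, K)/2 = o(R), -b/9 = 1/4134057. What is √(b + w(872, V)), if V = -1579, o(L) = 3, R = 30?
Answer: 3*√1265957116901/1378019 ≈ 2.4495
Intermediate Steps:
b = -3/1378019 (b = -9/4134057 = -9*1/4134057 = -3/1378019 ≈ -2.1770e-6)
w(u, K) = 6 (w(u, K) = 2*3 = 6)
√(b + w(872, V)) = √(-3/1378019 + 6) = √(8268111/1378019) = 3*√1265957116901/1378019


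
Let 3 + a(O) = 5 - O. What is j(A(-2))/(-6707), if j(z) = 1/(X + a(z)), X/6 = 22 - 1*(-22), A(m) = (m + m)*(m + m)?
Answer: -1/1676750 ≈ -5.9639e-7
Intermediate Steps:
A(m) = 4*m**2 (A(m) = (2*m)*(2*m) = 4*m**2)
X = 264 (X = 6*(22 - 1*(-22)) = 6*(22 + 22) = 6*44 = 264)
a(O) = 2 - O (a(O) = -3 + (5 - O) = 2 - O)
j(z) = 1/(266 - z) (j(z) = 1/(264 + (2 - z)) = 1/(266 - z))
j(A(-2))/(-6707) = -1/(-266 + 4*(-2)**2)/(-6707) = -1/(-266 + 4*4)*(-1/6707) = -1/(-266 + 16)*(-1/6707) = -1/(-250)*(-1/6707) = -1*(-1/250)*(-1/6707) = (1/250)*(-1/6707) = -1/1676750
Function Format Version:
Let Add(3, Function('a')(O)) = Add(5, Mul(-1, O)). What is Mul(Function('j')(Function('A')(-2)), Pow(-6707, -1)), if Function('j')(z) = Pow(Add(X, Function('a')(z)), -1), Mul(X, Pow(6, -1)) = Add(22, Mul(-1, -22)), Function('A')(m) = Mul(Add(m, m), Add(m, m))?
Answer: Rational(-1, 1676750) ≈ -5.9639e-7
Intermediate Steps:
Function('A')(m) = Mul(4, Pow(m, 2)) (Function('A')(m) = Mul(Mul(2, m), Mul(2, m)) = Mul(4, Pow(m, 2)))
X = 264 (X = Mul(6, Add(22, Mul(-1, -22))) = Mul(6, Add(22, 22)) = Mul(6, 44) = 264)
Function('a')(O) = Add(2, Mul(-1, O)) (Function('a')(O) = Add(-3, Add(5, Mul(-1, O))) = Add(2, Mul(-1, O)))
Function('j')(z) = Pow(Add(266, Mul(-1, z)), -1) (Function('j')(z) = Pow(Add(264, Add(2, Mul(-1, z))), -1) = Pow(Add(266, Mul(-1, z)), -1))
Mul(Function('j')(Function('A')(-2)), Pow(-6707, -1)) = Mul(Mul(-1, Pow(Add(-266, Mul(4, Pow(-2, 2))), -1)), Pow(-6707, -1)) = Mul(Mul(-1, Pow(Add(-266, Mul(4, 4)), -1)), Rational(-1, 6707)) = Mul(Mul(-1, Pow(Add(-266, 16), -1)), Rational(-1, 6707)) = Mul(Mul(-1, Pow(-250, -1)), Rational(-1, 6707)) = Mul(Mul(-1, Rational(-1, 250)), Rational(-1, 6707)) = Mul(Rational(1, 250), Rational(-1, 6707)) = Rational(-1, 1676750)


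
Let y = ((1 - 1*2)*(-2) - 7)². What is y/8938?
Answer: 25/8938 ≈ 0.0027970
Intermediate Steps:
y = 25 (y = ((1 - 2)*(-2) - 7)² = (-1*(-2) - 7)² = (2 - 7)² = (-5)² = 25)
y/8938 = 25/8938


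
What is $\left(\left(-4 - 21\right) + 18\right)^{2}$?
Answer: $49$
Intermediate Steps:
$\left(\left(-4 - 21\right) + 18\right)^{2} = \left(-25 + 18\right)^{2} = \left(-7\right)^{2} = 49$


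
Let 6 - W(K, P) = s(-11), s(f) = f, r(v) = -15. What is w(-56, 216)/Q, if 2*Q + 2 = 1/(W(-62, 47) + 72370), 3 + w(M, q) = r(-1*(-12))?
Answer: 2605932/144773 ≈ 18.000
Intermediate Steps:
W(K, P) = 17 (W(K, P) = 6 - 1*(-11) = 6 + 11 = 17)
w(M, q) = -18 (w(M, q) = -3 - 15 = -18)
Q = -144773/144774 (Q = -1 + 1/(2*(17 + 72370)) = -1 + (½)/72387 = -1 + (½)*(1/72387) = -1 + 1/144774 = -144773/144774 ≈ -0.99999)
w(-56, 216)/Q = -18/(-144773/144774) = -18*(-144774/144773) = 2605932/144773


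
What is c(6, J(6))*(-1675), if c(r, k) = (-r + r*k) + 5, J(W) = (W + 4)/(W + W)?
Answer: -6700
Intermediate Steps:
J(W) = (4 + W)/(2*W) (J(W) = (4 + W)/((2*W)) = (4 + W)*(1/(2*W)) = (4 + W)/(2*W))
c(r, k) = 5 - r + k*r (c(r, k) = (-r + k*r) + 5 = 5 - r + k*r)
c(6, J(6))*(-1675) = (5 - 1*6 + ((½)*(4 + 6)/6)*6)*(-1675) = (5 - 6 + ((½)*(⅙)*10)*6)*(-1675) = (5 - 6 + (⅚)*6)*(-1675) = (5 - 6 + 5)*(-1675) = 4*(-1675) = -6700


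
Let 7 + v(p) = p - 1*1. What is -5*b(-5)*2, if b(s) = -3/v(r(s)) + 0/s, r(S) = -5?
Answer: -30/13 ≈ -2.3077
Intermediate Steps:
v(p) = -8 + p (v(p) = -7 + (p - 1*1) = -7 + (p - 1) = -7 + (-1 + p) = -8 + p)
b(s) = 3/13 (b(s) = -3/(-8 - 5) + 0/s = -3/(-13) + 0 = -3*(-1/13) + 0 = 3/13 + 0 = 3/13)
-5*b(-5)*2 = -5*3/13*2 = -15/13*2 = -30/13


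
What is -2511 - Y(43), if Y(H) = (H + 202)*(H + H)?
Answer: -23581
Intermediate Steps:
Y(H) = 2*H*(202 + H) (Y(H) = (202 + H)*(2*H) = 2*H*(202 + H))
-2511 - Y(43) = -2511 - 2*43*(202 + 43) = -2511 - 2*43*245 = -2511 - 1*21070 = -2511 - 21070 = -23581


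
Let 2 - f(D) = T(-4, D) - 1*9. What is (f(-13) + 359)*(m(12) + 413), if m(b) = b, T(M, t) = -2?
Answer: 158100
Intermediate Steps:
f(D) = 13 (f(D) = 2 - (-2 - 1*9) = 2 - (-2 - 9) = 2 - 1*(-11) = 2 + 11 = 13)
(f(-13) + 359)*(m(12) + 413) = (13 + 359)*(12 + 413) = 372*425 = 158100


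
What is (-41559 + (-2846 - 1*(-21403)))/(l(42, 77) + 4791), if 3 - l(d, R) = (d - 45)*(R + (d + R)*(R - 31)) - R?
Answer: -11501/10762 ≈ -1.0687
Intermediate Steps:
l(d, R) = 3 + R - (-45 + d)*(R + (-31 + R)*(R + d)) (l(d, R) = 3 - ((d - 45)*(R + (d + R)*(R - 31)) - R) = 3 - ((-45 + d)*(R + (R + d)*(-31 + R)) - R) = 3 - ((-45 + d)*(R + (-31 + R)*(R + d)) - R) = 3 - (-R + (-45 + d)*(R + (-31 + R)*(R + d))) = 3 + (R - (-45 + d)*(R + (-31 + R)*(R + d))) = 3 + R - (-45 + d)*(R + (-31 + R)*(R + d)))
(-41559 + (-2846 - 1*(-21403)))/(l(42, 77) + 4791) = (-41559 + (-2846 - 1*(-21403)))/((3 - 1395*42 - 1349*77 + 31*42**2 + 45*77**2 - 1*77*42**2 - 1*42*77**2 + 75*77*42) + 4791) = (-41559 + (-2846 + 21403))/((3 - 58590 - 103873 + 31*1764 + 45*5929 - 1*77*1764 - 1*42*5929 + 242550) + 4791) = (-41559 + 18557)/((3 - 58590 - 103873 + 54684 + 266805 - 135828 - 249018 + 242550) + 4791) = -23002/(16733 + 4791) = -23002/21524 = -23002*1/21524 = -11501/10762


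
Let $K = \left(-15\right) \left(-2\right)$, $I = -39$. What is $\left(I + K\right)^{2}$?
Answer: $81$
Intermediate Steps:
$K = 30$
$\left(I + K\right)^{2} = \left(-39 + 30\right)^{2} = \left(-9\right)^{2} = 81$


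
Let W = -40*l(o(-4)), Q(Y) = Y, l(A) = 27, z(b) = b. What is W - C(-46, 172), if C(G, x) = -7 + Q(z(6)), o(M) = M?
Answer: -1079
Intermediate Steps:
W = -1080 (W = -40*27 = -1080)
C(G, x) = -1 (C(G, x) = -7 + 6 = -1)
W - C(-46, 172) = -1080 - 1*(-1) = -1080 + 1 = -1079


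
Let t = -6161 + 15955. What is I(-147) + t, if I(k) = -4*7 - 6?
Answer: 9760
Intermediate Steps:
I(k) = -34 (I(k) = -28 - 6 = -34)
t = 9794
I(-147) + t = -34 + 9794 = 9760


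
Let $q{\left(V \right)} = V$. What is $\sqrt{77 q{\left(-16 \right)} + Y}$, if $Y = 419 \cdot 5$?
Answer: $\sqrt{863} \approx 29.377$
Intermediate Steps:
$Y = 2095$
$\sqrt{77 q{\left(-16 \right)} + Y} = \sqrt{77 \left(-16\right) + 2095} = \sqrt{-1232 + 2095} = \sqrt{863}$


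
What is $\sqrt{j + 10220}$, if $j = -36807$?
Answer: $i \sqrt{26587} \approx 163.06 i$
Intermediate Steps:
$\sqrt{j + 10220} = \sqrt{-36807 + 10220} = \sqrt{-26587} = i \sqrt{26587}$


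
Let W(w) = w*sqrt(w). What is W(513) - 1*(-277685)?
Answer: 277685 + 1539*sqrt(57) ≈ 2.8930e+5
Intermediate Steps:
W(w) = w**(3/2)
W(513) - 1*(-277685) = 513**(3/2) - 1*(-277685) = 1539*sqrt(57) + 277685 = 277685 + 1539*sqrt(57)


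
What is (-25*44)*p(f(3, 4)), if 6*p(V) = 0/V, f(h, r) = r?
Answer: 0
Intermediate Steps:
p(V) = 0 (p(V) = (0/V)/6 = (1/6)*0 = 0)
(-25*44)*p(f(3, 4)) = -25*44*0 = -1100*0 = 0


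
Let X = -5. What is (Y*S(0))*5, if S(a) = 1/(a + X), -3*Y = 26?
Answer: 26/3 ≈ 8.6667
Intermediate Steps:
Y = -26/3 (Y = -⅓*26 = -26/3 ≈ -8.6667)
S(a) = 1/(-5 + a) (S(a) = 1/(a - 5) = 1/(-5 + a))
(Y*S(0))*5 = -26/(3*(-5 + 0))*5 = -26/3/(-5)*5 = -26/3*(-⅕)*5 = (26/15)*5 = 26/3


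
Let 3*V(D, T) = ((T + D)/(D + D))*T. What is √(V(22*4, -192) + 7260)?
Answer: 2*√220759/11 ≈ 85.427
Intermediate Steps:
V(D, T) = T*(D + T)/(6*D) (V(D, T) = (((T + D)/(D + D))*T)/3 = (((D + T)/((2*D)))*T)/3 = (((D + T)*(1/(2*D)))*T)/3 = (((D + T)/(2*D))*T)/3 = (T*(D + T)/(2*D))/3 = T*(D + T)/(6*D))
√(V(22*4, -192) + 7260) = √((⅙)*(-192)*(22*4 - 192)/(22*4) + 7260) = √((⅙)*(-192)*(88 - 192)/88 + 7260) = √((⅙)*(-192)*(1/88)*(-104) + 7260) = √(416/11 + 7260) = √(80276/11) = 2*√220759/11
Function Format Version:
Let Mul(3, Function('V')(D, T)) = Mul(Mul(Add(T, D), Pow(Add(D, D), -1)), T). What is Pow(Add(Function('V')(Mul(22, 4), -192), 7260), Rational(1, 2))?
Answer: Mul(Rational(2, 11), Pow(220759, Rational(1, 2))) ≈ 85.427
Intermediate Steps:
Function('V')(D, T) = Mul(Rational(1, 6), T, Pow(D, -1), Add(D, T)) (Function('V')(D, T) = Mul(Rational(1, 3), Mul(Mul(Add(T, D), Pow(Add(D, D), -1)), T)) = Mul(Rational(1, 3), Mul(Mul(Add(D, T), Pow(Mul(2, D), -1)), T)) = Mul(Rational(1, 3), Mul(Mul(Add(D, T), Mul(Rational(1, 2), Pow(D, -1))), T)) = Mul(Rational(1, 3), Mul(Mul(Rational(1, 2), Pow(D, -1), Add(D, T)), T)) = Mul(Rational(1, 3), Mul(Rational(1, 2), T, Pow(D, -1), Add(D, T))) = Mul(Rational(1, 6), T, Pow(D, -1), Add(D, T)))
Pow(Add(Function('V')(Mul(22, 4), -192), 7260), Rational(1, 2)) = Pow(Add(Mul(Rational(1, 6), -192, Pow(Mul(22, 4), -1), Add(Mul(22, 4), -192)), 7260), Rational(1, 2)) = Pow(Add(Mul(Rational(1, 6), -192, Pow(88, -1), Add(88, -192)), 7260), Rational(1, 2)) = Pow(Add(Mul(Rational(1, 6), -192, Rational(1, 88), -104), 7260), Rational(1, 2)) = Pow(Add(Rational(416, 11), 7260), Rational(1, 2)) = Pow(Rational(80276, 11), Rational(1, 2)) = Mul(Rational(2, 11), Pow(220759, Rational(1, 2)))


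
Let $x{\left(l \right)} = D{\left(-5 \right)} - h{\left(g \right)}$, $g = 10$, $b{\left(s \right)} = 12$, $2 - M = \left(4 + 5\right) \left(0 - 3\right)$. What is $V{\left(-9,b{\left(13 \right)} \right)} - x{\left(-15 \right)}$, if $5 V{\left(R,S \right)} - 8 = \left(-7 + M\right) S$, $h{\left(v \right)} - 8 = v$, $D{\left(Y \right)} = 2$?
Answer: $\frac{352}{5} \approx 70.4$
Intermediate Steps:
$M = 29$ ($M = 2 - \left(4 + 5\right) \left(0 - 3\right) = 2 - 9 \left(-3\right) = 2 - -27 = 2 + 27 = 29$)
$h{\left(v \right)} = 8 + v$
$V{\left(R,S \right)} = \frac{8}{5} + \frac{22 S}{5}$ ($V{\left(R,S \right)} = \frac{8}{5} + \frac{\left(-7 + 29\right) S}{5} = \frac{8}{5} + \frac{22 S}{5}$)
$x{\left(l \right)} = -16$ ($x{\left(l \right)} = 2 - \left(8 + 10\right) = 2 - 18 = -16$)
$V{\left(-9,b{\left(13 \right)} \right)} - x{\left(-15 \right)} = \left(\frac{8}{5} + \frac{22}{5} \cdot 12\right) - -16 = \left(\frac{8}{5} + \frac{264}{5}\right) + 16 = \frac{272}{5} + 16 = \frac{352}{5}$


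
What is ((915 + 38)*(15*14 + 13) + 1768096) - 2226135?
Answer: -245520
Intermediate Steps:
((915 + 38)*(15*14 + 13) + 1768096) - 2226135 = (953*(210 + 13) + 1768096) - 2226135 = (953*223 + 1768096) - 2226135 = (212519 + 1768096) - 2226135 = 1980615 - 2226135 = -245520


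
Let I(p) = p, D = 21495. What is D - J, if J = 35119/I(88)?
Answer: 1856441/88 ≈ 21096.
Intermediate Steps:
J = 35119/88 ≈ 399.08
D - J = 21495 - 1*35119/88 = 21495 - 35119/88 = 1856441/88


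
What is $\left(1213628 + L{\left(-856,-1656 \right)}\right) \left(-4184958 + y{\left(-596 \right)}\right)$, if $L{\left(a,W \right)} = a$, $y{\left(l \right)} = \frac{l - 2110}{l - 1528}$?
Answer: $- \frac{898345505912866}{177} \approx -5.0754 \cdot 10^{12}$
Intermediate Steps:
$y{\left(l \right)} = \frac{-2110 + l}{-1528 + l}$
$\left(1213628 + L{\left(-856,-1656 \right)}\right) \left(-4184958 + y{\left(-596 \right)}\right) = \left(1213628 - 856\right) \left(-4184958 + \frac{-2110 - 596}{-1528 - 596}\right) = 1212772 \left(-4184958 + \frac{1}{-2124} \left(-2706\right)\right) = 1212772 \left(-4184958 - - \frac{451}{354}\right) = 1212772 \left(-4184958 + \frac{451}{354}\right) = 1212772 \left(- \frac{1481474681}{354}\right) = - \frac{898345505912866}{177}$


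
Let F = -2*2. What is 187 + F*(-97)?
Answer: 575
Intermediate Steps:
F = -4
187 + F*(-97) = 187 - 4*(-97) = 187 + 388 = 575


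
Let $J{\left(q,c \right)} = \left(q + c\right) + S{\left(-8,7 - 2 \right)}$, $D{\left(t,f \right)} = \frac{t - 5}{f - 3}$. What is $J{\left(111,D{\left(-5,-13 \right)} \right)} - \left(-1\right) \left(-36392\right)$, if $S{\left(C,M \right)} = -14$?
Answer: $- \frac{290355}{8} \approx -36294.0$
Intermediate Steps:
$D{\left(t,f \right)} = \frac{-5 + t}{-3 + f}$
$J{\left(q,c \right)} = -14 + c + q$ ($J{\left(q,c \right)} = \left(q + c\right) - 14 = \left(c + q\right) - 14 = -14 + c + q$)
$J{\left(111,D{\left(-5,-13 \right)} \right)} - \left(-1\right) \left(-36392\right) = \left(-14 + \frac{-5 - 5}{-3 - 13} + 111\right) - \left(-1\right) \left(-36392\right) = \left(-14 + \frac{1}{-16} \left(-10\right) + 111\right) - 36392 = \left(-14 - - \frac{5}{8} + 111\right) - 36392 = \left(-14 + \frac{5}{8} + 111\right) - 36392 = \frac{781}{8} - 36392 = - \frac{290355}{8}$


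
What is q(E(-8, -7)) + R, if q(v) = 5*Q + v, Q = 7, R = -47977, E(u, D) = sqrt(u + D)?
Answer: -47942 + I*sqrt(15) ≈ -47942.0 + 3.873*I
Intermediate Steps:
E(u, D) = sqrt(D + u)
q(v) = 35 + v (q(v) = 5*7 + v = 35 + v)
q(E(-8, -7)) + R = (35 + sqrt(-7 - 8)) - 47977 = (35 + sqrt(-15)) - 47977 = (35 + I*sqrt(15)) - 47977 = -47942 + I*sqrt(15)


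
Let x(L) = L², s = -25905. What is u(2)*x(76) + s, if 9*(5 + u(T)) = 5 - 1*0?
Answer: -464185/9 ≈ -51576.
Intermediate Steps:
u(T) = -40/9 (u(T) = -5 + (5 - 1*0)/9 = -5 + (5 + 0)/9 = -5 + (⅑)*5 = -5 + 5/9 = -40/9)
u(2)*x(76) + s = -40/9*76² - 25905 = -40/9*5776 - 25905 = -231040/9 - 25905 = -464185/9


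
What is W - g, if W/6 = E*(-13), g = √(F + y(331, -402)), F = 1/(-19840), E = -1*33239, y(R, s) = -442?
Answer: 2592642 - I*√2718477110/2480 ≈ 2.5926e+6 - 21.024*I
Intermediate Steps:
E = -33239
F = -1/19840 ≈ -5.0403e-5
g = I*√2718477110/2480 (g = √(-1/19840 - 442) = √(-8769281/19840) = I*√2718477110/2480 ≈ 21.024*I)
W = 2592642 (W = 6*(-33239*(-13)) = 6*432107 = 2592642)
W - g = 2592642 - I*√2718477110/2480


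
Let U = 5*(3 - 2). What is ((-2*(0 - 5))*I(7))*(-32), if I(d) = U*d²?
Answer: -78400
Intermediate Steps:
U = 5 (U = 5*1 = 5)
I(d) = 5*d²
((-2*(0 - 5))*I(7))*(-32) = ((-2*(0 - 5))*(5*7²))*(-32) = ((-2*(-5))*(5*49))*(-32) = (10*245)*(-32) = 2450*(-32) = -78400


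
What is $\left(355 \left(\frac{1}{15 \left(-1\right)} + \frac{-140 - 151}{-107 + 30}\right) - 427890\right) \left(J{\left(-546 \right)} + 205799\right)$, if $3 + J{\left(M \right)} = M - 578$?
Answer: $- \frac{6722666199808}{77} \approx -8.7307 \cdot 10^{10}$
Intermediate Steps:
$J{\left(M \right)} = -581 + M$ ($J{\left(M \right)} = -3 + \left(M - 578\right) = -3 + \left(-578 + M\right) = -581 + M$)
$\left(355 \left(\frac{1}{15 \left(-1\right)} + \frac{-140 - 151}{-107 + 30}\right) - 427890\right) \left(J{\left(-546 \right)} + 205799\right) = \left(355 \left(\frac{1}{15 \left(-1\right)} + \frac{-140 - 151}{-107 + 30}\right) - 427890\right) \left(\left(-581 - 546\right) + 205799\right) = \left(355 \left(\frac{1}{-15} - \frac{291}{-77}\right) - 427890\right) \left(-1127 + 205799\right) = \left(355 \left(- \frac{1}{15} - - \frac{291}{77}\right) - 427890\right) 204672 = \left(355 \left(- \frac{1}{15} + \frac{291}{77}\right) - 427890\right) 204672 = \left(355 \cdot \frac{4288}{1155} - 427890\right) 204672 = \left(\frac{304448}{231} - 427890\right) 204672 = \left(- \frac{98538142}{231}\right) 204672 = - \frac{6722666199808}{77}$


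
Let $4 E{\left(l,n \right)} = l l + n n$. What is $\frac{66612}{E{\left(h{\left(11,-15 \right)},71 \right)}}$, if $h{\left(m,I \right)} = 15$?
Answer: $\frac{133224}{2633} \approx 50.598$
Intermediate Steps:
$E{\left(l,n \right)} = \frac{l^{2}}{4} + \frac{n^{2}}{4}$ ($E{\left(l,n \right)} = \frac{l l + n n}{4} = \frac{l^{2} + n^{2}}{4} = \frac{l^{2}}{4} + \frac{n^{2}}{4}$)
$\frac{66612}{E{\left(h{\left(11,-15 \right)},71 \right)}} = \frac{66612}{\frac{15^{2}}{4} + \frac{71^{2}}{4}} = \frac{66612}{\frac{1}{4} \cdot 225 + \frac{1}{4} \cdot 5041} = \frac{66612}{\frac{225}{4} + \frac{5041}{4}} = \frac{66612}{\frac{2633}{2}} = 66612 \cdot \frac{2}{2633} = \frac{133224}{2633}$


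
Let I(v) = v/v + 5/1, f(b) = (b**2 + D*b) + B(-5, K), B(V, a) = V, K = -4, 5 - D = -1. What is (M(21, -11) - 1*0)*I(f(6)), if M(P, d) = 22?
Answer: 132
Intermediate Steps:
D = 6 (D = 5 - 1*(-1) = 5 + 1 = 6)
f(b) = -5 + b**2 + 6*b (f(b) = (b**2 + 6*b) - 5 = -5 + b**2 + 6*b)
I(v) = 6 (I(v) = 1 + 5*1 = 1 + 5 = 6)
(M(21, -11) - 1*0)*I(f(6)) = (22 - 1*0)*6 = (22 + 0)*6 = 22*6 = 132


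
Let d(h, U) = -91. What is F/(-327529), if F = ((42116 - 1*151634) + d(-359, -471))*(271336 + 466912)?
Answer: 80918625032/327529 ≈ 2.4706e+5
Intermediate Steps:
F = -80918625032 (F = ((42116 - 1*151634) - 91)*(271336 + 466912) = ((42116 - 151634) - 91)*738248 = (-109518 - 91)*738248 = -109609*738248 = -80918625032)
F/(-327529) = -80918625032/(-327529) = -80918625032*(-1/327529) = 80918625032/327529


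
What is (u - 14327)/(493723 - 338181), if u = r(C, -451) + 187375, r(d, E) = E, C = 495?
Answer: 172597/155542 ≈ 1.1096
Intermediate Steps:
u = 186924 (u = -451 + 187375 = 186924)
(u - 14327)/(493723 - 338181) = (186924 - 14327)/(493723 - 338181) = 172597/155542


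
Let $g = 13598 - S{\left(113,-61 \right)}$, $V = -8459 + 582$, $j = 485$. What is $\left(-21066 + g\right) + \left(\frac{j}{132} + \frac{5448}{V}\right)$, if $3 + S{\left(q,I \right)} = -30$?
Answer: $- \frac{7727544131}{1039764} \approx -7432.0$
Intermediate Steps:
$S{\left(q,I \right)} = -33$ ($S{\left(q,I \right)} = -3 - 30 = -33$)
$V = -7877$
$g = 13631$ ($g = 13598 - -33 = 13598 + 33 = 13631$)
$\left(-21066 + g\right) + \left(\frac{j}{132} + \frac{5448}{V}\right) = \left(-21066 + 13631\right) + \left(\frac{485}{132} + \frac{5448}{-7877}\right) = -7435 + \left(485 \cdot \frac{1}{132} + 5448 \left(- \frac{1}{7877}\right)\right) = -7435 + \left(\frac{485}{132} - \frac{5448}{7877}\right) = -7435 + \frac{3101209}{1039764} = - \frac{7727544131}{1039764}$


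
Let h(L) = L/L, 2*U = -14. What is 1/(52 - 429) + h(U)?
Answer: 376/377 ≈ 0.99735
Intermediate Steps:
U = -7 (U = (½)*(-14) = -7)
h(L) = 1
1/(52 - 429) + h(U) = 1/(52 - 429) + 1 = 1/(-377) + 1 = -1/377 + 1 = 376/377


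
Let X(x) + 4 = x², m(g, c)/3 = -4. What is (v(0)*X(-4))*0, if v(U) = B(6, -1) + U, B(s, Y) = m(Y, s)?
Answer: 0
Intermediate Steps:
m(g, c) = -12 (m(g, c) = 3*(-4) = -12)
B(s, Y) = -12
v(U) = -12 + U
X(x) = -4 + x²
(v(0)*X(-4))*0 = ((-12 + 0)*(-4 + (-4)²))*0 = -12*(-4 + 16)*0 = -12*12*0 = -144*0 = 0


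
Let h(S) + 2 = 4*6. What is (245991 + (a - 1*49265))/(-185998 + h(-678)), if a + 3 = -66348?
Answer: -18625/26568 ≈ -0.70103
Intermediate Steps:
a = -66351 (a = -3 - 66348 = -66351)
h(S) = 22 (h(S) = -2 + 4*6 = -2 + 24 = 22)
(245991 + (a - 1*49265))/(-185998 + h(-678)) = (245991 + (-66351 - 1*49265))/(-185998 + 22) = (245991 + (-66351 - 49265))/(-185976) = (245991 - 115616)*(-1/185976) = 130375*(-1/185976) = -18625/26568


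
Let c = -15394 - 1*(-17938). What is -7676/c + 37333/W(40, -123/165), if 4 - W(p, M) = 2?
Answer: 11869975/636 ≈ 18663.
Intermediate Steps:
W(p, M) = 2 (W(p, M) = 4 - 1*2 = 4 - 2 = 2)
c = 2544 (c = -15394 + 17938 = 2544)
-7676/c + 37333/W(40, -123/165) = -7676/2544 + 37333/2 = -7676*1/2544 + 37333*(1/2) = -1919/636 + 37333/2 = 11869975/636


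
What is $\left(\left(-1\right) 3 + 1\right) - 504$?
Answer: $-506$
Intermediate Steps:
$\left(\left(-1\right) 3 + 1\right) - 504 = \left(-3 + 1\right) - 504 = -2 - 504 = -506$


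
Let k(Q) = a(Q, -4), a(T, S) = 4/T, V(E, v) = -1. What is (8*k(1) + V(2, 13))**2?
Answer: 961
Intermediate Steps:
k(Q) = 4/Q
(8*k(1) + V(2, 13))**2 = (8*(4/1) - 1)**2 = (8*(4*1) - 1)**2 = (8*4 - 1)**2 = (32 - 1)**2 = 31**2 = 961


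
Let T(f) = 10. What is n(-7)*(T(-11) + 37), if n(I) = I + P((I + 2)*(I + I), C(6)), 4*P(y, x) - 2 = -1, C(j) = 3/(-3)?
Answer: -1269/4 ≈ -317.25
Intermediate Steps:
C(j) = -1 (C(j) = 3*(-⅓) = -1)
P(y, x) = ¼ (P(y, x) = ½ + (¼)*(-1) = ½ - ¼ = ¼)
n(I) = ¼ + I (n(I) = I + ¼ = ¼ + I)
n(-7)*(T(-11) + 37) = (¼ - 7)*(10 + 37) = -27/4*47 = -1269/4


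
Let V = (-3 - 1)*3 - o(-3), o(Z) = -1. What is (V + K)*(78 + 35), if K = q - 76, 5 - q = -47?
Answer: -3955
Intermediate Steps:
q = 52 (q = 5 - 1*(-47) = 5 + 47 = 52)
K = -24 (K = 52 - 76 = -24)
V = -11 (V = (-3 - 1)*3 - 1*(-1) = -4*3 + 1 = -12 + 1 = -11)
(V + K)*(78 + 35) = (-11 - 24)*(78 + 35) = -35*113 = -3955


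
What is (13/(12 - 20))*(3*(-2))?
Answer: 39/4 ≈ 9.7500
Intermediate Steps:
(13/(12 - 20))*(3*(-2)) = (13/(-8))*(-6) = -⅛*13*(-6) = -13/8*(-6) = 39/4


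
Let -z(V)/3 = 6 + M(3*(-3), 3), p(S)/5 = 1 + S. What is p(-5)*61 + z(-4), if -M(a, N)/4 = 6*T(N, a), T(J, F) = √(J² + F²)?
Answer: -1238 + 216*√10 ≈ -554.95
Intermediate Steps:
T(J, F) = √(F² + J²)
M(a, N) = -24*√(N² + a²) (M(a, N) = -24*√(a² + N²) = -24*√(N² + a²))
p(S) = 5 + 5*S (p(S) = 5*(1 + S) = 5 + 5*S)
z(V) = -18 + 216*√10 (z(V) = -3*(6 - 24*√(3² + (3*(-3))²)) = -3*(6 - 24*√(9 + (-9)²)) = -3*(6 - 24*√(9 + 81)) = -3*(6 - 72*√10) = -18 + 216*√10)
p(-5)*61 + z(-4) = (5 + 5*(-5))*61 + (-18 + 216*√10) = (5 - 25)*61 + (-18 + 216*√10) = -20*61 + (-18 + 216*√10) = -1220 + (-18 + 216*√10) = -1238 + 216*√10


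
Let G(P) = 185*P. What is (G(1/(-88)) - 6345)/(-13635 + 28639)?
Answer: -558545/1320352 ≈ -0.42303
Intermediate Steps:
(G(1/(-88)) - 6345)/(-13635 + 28639) = (185/(-88) - 6345)/(-13635 + 28639) = (185*(-1/88) - 6345)/15004 = (-185/88 - 6345)*(1/15004) = -558545/88*1/15004 = -558545/1320352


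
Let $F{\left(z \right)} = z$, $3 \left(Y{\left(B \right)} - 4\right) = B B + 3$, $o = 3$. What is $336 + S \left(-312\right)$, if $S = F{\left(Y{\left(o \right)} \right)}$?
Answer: $-2160$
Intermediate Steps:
$Y{\left(B \right)} = 5 + \frac{B^{2}}{3}$ ($Y{\left(B \right)} = 4 + \frac{B B + 3}{3} = 4 + \frac{B^{2} + 3}{3} = 4 + \frac{3 + B^{2}}{3} = 4 + \left(1 + \frac{B^{2}}{3}\right) = 5 + \frac{B^{2}}{3}$)
$S = 8$ ($S = 5 + \frac{3^{2}}{3} = 5 + \frac{1}{3} \cdot 9 = 5 + 3 = 8$)
$336 + S \left(-312\right) = 336 + 8 \left(-312\right) = 336 - 2496 = -2160$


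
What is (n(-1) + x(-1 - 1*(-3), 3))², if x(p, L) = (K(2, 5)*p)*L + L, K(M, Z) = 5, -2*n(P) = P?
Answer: 4489/4 ≈ 1122.3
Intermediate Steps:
n(P) = -P/2
x(p, L) = L + 5*L*p (x(p, L) = (5*p)*L + L = 5*L*p + L = L + 5*L*p)
(n(-1) + x(-1 - 1*(-3), 3))² = (-½*(-1) + 3*(1 + 5*(-1 - 1*(-3))))² = (½ + 3*(1 + 5*(-1 + 3)))² = (½ + 3*(1 + 5*2))² = (½ + 3*(1 + 10))² = (½ + 3*11)² = (½ + 33)² = (67/2)² = 4489/4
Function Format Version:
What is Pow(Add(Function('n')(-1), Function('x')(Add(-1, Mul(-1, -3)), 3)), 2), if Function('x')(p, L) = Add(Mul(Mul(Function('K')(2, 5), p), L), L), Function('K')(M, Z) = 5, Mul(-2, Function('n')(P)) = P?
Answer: Rational(4489, 4) ≈ 1122.3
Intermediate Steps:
Function('n')(P) = Mul(Rational(-1, 2), P)
Function('x')(p, L) = Add(L, Mul(5, L, p)) (Function('x')(p, L) = Add(Mul(Mul(5, p), L), L) = Add(Mul(5, L, p), L) = Add(L, Mul(5, L, p)))
Pow(Add(Function('n')(-1), Function('x')(Add(-1, Mul(-1, -3)), 3)), 2) = Pow(Add(Mul(Rational(-1, 2), -1), Mul(3, Add(1, Mul(5, Add(-1, Mul(-1, -3)))))), 2) = Pow(Add(Rational(1, 2), Mul(3, Add(1, Mul(5, Add(-1, 3))))), 2) = Pow(Add(Rational(1, 2), Mul(3, Add(1, Mul(5, 2)))), 2) = Pow(Add(Rational(1, 2), Mul(3, Add(1, 10))), 2) = Pow(Add(Rational(1, 2), Mul(3, 11)), 2) = Pow(Add(Rational(1, 2), 33), 2) = Pow(Rational(67, 2), 2) = Rational(4489, 4)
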